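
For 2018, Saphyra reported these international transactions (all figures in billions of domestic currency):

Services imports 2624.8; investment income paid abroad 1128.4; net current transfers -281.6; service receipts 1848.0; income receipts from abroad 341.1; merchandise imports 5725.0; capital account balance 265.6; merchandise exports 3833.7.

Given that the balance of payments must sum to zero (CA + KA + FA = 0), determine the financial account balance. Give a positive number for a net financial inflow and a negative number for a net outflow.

Goods balance = 3833.7 - 5725.0 = -1891.3
Services balance = 1848.0 - 2624.8 = -776.8
Trade balance (goods + services) = -1891.3 + (-776.8) = -2668.1
Net primary income = 341.1 - 1128.4 = -787.3
Net secondary income = -281.6
Current account = -2668.1 + (-787.3) + (-281.6) = -3737.0
Financial account = -(-3737.0 + 265.6) = 3471.4

3471.4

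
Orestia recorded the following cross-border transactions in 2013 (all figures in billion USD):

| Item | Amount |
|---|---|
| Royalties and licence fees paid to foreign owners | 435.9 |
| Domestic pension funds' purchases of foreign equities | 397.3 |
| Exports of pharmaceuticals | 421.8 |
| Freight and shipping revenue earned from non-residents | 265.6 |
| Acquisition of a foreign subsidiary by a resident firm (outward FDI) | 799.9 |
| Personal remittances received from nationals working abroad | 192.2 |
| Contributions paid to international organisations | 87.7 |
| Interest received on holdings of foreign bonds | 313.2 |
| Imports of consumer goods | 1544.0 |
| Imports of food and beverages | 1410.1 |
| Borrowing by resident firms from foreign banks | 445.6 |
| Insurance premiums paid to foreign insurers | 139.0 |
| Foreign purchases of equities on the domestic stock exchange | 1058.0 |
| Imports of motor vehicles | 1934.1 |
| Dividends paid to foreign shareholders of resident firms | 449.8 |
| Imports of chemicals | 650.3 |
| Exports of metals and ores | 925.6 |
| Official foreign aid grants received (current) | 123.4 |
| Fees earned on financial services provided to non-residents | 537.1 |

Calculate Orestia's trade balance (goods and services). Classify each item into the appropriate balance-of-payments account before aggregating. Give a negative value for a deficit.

-3963.3

Goods: 925.6 - 1544.0 + 421.8 - 1410.1 - 1934.1 - 650.3 = -4191.1
Services: 537.1 - 139.0 + 265.6 - 435.9 = 227.8
Trade balance = -4191.1 + 227.8 = -3963.3
(Excluded from the trade balance — financial account: domestic pension funds' purchases of foreign equities 397.3, acquisition of a foreign subsidiary by a resident firm (outward FDI) 799.9, borrowing by resident firms from foreign banks 445.6, foreign purchases of equities on the domestic stock exchange 1058.0; secondary income: personal remittances received from nationals working abroad 192.2, contributions paid to international organisations 87.7, official foreign aid grants received (current) 123.4; primary income: interest received on holdings of foreign bonds 313.2, dividends paid to foreign shareholders of resident firms 449.8.)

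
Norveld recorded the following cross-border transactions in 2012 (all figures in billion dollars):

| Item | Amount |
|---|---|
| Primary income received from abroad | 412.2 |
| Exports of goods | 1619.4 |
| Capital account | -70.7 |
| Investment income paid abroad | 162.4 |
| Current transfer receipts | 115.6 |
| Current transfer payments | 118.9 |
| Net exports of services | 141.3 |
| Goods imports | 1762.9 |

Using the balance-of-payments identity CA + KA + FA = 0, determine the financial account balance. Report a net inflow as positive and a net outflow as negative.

-173.6

Goods balance = 1619.4 - 1762.9 = -143.5
Services balance = 141.3
Trade balance (goods + services) = -143.5 + 141.3 = -2.2
Net primary income = 412.2 - 162.4 = 249.8
Net secondary income = 115.6 - 118.9 = -3.3
Current account = -2.2 + 249.8 + (-3.3) = 244.3
Financial account = -(244.3 + (-70.7)) = -173.6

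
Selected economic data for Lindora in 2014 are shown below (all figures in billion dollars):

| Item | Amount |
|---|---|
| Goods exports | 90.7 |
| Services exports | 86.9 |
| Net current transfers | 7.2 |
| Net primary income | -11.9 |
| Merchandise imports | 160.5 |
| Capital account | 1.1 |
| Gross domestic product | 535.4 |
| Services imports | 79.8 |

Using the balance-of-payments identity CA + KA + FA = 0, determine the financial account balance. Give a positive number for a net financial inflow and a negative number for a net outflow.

Goods balance = 90.7 - 160.5 = -69.8
Services balance = 86.9 - 79.8 = 7.1
Trade balance (goods + services) = -69.8 + 7.1 = -62.7
Net primary income = -11.9
Net secondary income = 7.2
Current account = -62.7 + (-11.9) + 7.2 = -67.4
Financial account = -(-67.4 + 1.1) = 66.3

66.3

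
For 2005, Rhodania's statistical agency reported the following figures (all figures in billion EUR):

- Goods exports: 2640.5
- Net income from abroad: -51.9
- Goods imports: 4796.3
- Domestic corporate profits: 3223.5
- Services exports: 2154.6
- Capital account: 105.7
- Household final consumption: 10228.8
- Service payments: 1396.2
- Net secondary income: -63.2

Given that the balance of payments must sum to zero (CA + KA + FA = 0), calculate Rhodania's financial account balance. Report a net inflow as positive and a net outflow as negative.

Goods balance = 2640.5 - 4796.3 = -2155.8
Services balance = 2154.6 - 1396.2 = 758.4
Trade balance (goods + services) = -2155.8 + 758.4 = -1397.4
Net primary income = -51.9
Net secondary income = -63.2
Current account = -1397.4 + (-51.9) + (-63.2) = -1512.5
Financial account = -(-1512.5 + 105.7) = 1406.8

1406.8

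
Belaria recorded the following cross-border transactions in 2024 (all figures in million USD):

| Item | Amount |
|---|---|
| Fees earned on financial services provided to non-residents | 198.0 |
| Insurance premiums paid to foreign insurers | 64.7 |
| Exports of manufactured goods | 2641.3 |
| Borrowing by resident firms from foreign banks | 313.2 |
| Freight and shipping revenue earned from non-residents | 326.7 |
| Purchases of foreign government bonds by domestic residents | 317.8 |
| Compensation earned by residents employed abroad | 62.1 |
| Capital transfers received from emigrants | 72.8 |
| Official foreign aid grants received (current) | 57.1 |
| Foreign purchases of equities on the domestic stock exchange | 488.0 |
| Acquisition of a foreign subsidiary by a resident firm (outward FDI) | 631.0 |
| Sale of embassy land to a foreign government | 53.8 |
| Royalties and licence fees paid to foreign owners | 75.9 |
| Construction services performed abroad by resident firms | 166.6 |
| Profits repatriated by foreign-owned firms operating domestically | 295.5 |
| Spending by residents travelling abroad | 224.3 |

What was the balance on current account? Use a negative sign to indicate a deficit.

2791.4

Goods: 2641.3
Services: 198.0 - 64.7 - 75.9 + 166.6 - 224.3 + 326.7 = 326.4
Primary income: 62.1 - 295.5 = -233.4
Secondary income: 57.1
Current account = 2641.3 + 326.4 + (-233.4) + 57.1 = 2791.4
(Excluded from the current account — financial account: borrowing by resident firms from foreign banks 313.2, purchases of foreign government bonds by domestic residents 317.8, foreign purchases of equities on the domestic stock exchange 488.0, acquisition of a foreign subsidiary by a resident firm (outward FDI) 631.0; capital account: capital transfers received from emigrants 72.8, sale of embassy land to a foreign government 53.8.)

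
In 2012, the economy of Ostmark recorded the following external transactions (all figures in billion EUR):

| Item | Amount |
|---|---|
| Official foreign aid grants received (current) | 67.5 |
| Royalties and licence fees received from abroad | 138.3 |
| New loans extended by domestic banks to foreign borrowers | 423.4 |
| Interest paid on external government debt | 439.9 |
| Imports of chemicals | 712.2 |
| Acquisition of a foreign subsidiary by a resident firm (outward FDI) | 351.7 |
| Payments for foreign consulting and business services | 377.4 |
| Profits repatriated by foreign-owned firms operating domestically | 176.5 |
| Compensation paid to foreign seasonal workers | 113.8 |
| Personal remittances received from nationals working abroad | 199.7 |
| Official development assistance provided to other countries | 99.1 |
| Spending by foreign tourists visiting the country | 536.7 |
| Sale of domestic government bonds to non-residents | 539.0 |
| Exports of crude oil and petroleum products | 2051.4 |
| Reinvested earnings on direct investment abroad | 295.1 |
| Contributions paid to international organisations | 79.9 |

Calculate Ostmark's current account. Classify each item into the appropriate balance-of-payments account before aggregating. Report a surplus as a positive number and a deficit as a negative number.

Goods: -712.2 + 2051.4 = 1339.2
Services: 536.7 + 138.3 - 377.4 = 297.6
Primary income: -113.8 - 439.9 + 295.1 - 176.5 = -435.1
Secondary income: 67.5 - 79.9 + 199.7 - 99.1 = 88.2
Current account = 1339.2 + 297.6 + (-435.1) + 88.2 = 1289.9
(Excluded from the current account — financial account: new loans extended by domestic banks to foreign borrowers 423.4, acquisition of a foreign subsidiary by a resident firm (outward FDI) 351.7, sale of domestic government bonds to non-residents 539.0.)

1289.9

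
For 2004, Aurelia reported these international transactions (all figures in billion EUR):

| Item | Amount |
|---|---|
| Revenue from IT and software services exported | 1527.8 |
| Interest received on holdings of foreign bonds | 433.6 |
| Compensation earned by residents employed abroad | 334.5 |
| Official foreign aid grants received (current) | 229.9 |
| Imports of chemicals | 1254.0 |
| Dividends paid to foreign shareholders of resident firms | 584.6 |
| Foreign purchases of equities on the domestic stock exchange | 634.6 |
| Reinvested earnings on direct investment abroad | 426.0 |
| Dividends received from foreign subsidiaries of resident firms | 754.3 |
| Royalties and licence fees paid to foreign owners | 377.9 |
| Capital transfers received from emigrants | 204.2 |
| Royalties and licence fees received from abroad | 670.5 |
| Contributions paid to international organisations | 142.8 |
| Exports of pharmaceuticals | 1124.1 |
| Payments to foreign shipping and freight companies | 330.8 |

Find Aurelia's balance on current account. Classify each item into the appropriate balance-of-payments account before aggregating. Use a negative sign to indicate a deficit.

Goods: 1124.1 - 1254.0 = -129.9
Services: 1527.8 - 377.9 + 670.5 - 330.8 = 1489.6
Primary income: 433.6 - 584.6 + 334.5 + 426.0 + 754.3 = 1363.8
Secondary income: 229.9 - 142.8 = 87.1
Current account = (-129.9) + 1489.6 + 1363.8 + 87.1 = 2810.6
(Excluded from the current account — financial account: foreign purchases of equities on the domestic stock exchange 634.6; capital account: capital transfers received from emigrants 204.2.)

2810.6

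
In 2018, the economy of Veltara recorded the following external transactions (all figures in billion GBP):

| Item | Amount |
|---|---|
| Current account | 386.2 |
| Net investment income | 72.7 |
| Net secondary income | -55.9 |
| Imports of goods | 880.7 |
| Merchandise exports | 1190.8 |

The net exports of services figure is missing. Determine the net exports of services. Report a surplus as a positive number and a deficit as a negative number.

Current account = goods balance + services balance + net primary income + net secondary income
Sum of the known components = 326.9
Net exports of services = CA - (known components) = 386.2 - 326.9 = 59.3

59.3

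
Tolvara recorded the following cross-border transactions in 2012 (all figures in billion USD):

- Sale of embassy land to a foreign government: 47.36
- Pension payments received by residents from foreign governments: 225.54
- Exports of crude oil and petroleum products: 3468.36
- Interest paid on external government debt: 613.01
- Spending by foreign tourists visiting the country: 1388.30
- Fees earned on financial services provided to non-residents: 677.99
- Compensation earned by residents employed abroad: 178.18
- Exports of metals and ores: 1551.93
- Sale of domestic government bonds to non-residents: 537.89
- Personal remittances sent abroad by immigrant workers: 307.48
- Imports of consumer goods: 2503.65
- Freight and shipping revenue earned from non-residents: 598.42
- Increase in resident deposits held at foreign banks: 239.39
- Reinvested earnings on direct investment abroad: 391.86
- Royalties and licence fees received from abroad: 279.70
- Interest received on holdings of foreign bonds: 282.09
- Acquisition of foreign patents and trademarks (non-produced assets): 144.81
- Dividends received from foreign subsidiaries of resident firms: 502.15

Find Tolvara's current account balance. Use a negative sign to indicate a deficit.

Goods: 3468.36 + 1551.93 - 2503.65 = 2516.64
Services: 598.42 + 1388.30 + 279.70 + 677.99 = 2944.41
Primary income: 502.15 + 282.09 - 613.01 + 391.86 + 178.18 = 741.27
Secondary income: 225.54 - 307.48 = -81.94
Current account = 2516.64 + 2944.41 + 741.27 + (-81.94) = 6120.38
(Excluded from the current account — capital account: sale of embassy land to a foreign government 47.36, acquisition of foreign patents and trademarks (non-produced assets) 144.81; financial account: sale of domestic government bonds to non-residents 537.89, increase in resident deposits held at foreign banks 239.39.)

6120.38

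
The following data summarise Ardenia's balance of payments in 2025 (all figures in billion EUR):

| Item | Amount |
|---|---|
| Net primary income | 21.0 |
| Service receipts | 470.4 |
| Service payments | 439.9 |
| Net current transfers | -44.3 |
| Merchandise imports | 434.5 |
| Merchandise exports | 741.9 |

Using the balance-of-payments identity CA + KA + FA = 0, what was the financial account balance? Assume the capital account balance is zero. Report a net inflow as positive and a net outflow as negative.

Goods balance = 741.9 - 434.5 = 307.4
Services balance = 470.4 - 439.9 = 30.5
Trade balance (goods + services) = 307.4 + 30.5 = 337.9
Net primary income = 21.0
Net secondary income = -44.3
Current account = 337.9 + 21.0 + (-44.3) = 314.6
Financial account = -(314.6) = -314.6

-314.6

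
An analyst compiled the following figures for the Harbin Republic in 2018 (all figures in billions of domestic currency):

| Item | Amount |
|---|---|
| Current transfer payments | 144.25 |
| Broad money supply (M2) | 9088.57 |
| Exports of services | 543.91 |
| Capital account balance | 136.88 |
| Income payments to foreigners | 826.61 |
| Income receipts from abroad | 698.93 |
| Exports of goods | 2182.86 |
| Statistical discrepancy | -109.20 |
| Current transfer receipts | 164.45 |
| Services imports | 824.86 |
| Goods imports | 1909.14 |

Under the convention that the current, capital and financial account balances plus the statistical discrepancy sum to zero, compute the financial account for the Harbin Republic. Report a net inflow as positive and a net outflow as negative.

Goods balance = 2182.86 - 1909.14 = 273.72
Services balance = 543.91 - 824.86 = -280.95
Trade balance (goods + services) = 273.72 + (-280.95) = -7.23
Net primary income = 698.93 - 826.61 = -127.68
Net secondary income = 164.45 - 144.25 = 20.20
Current account = -7.23 + (-127.68) + 20.20 = -114.71
Financial account = -(-114.71 + 136.88 + (-109.20)) = 87.03

87.03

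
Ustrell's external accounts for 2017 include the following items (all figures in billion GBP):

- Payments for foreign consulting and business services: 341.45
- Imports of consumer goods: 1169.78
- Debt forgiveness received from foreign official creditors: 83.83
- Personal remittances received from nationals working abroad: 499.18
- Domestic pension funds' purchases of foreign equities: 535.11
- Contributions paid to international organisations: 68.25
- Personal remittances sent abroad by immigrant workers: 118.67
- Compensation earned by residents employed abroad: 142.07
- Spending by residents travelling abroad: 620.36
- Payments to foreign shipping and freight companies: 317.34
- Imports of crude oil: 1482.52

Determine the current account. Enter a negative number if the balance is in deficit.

-3477.12

Goods: -1169.78 - 1482.52 = -2652.30
Services: -620.36 - 341.45 - 317.34 = -1279.15
Primary income: 142.07
Secondary income: -68.25 - 118.67 + 499.18 = 312.26
Current account = (-2652.30) + (-1279.15) + 142.07 + 312.26 = -3477.12
(Excluded from the current account — capital account: debt forgiveness received from foreign official creditors 83.83; financial account: domestic pension funds' purchases of foreign equities 535.11.)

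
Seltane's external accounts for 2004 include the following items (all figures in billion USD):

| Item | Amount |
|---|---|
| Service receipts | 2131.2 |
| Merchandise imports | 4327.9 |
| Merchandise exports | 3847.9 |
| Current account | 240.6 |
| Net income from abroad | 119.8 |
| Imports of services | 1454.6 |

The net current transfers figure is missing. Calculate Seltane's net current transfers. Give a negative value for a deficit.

-75.8

Current account = goods balance + services balance + net primary income + net secondary income
Sum of the known components = 316.4
Net current transfers = CA - (known components) = 240.6 - 316.4 = -75.8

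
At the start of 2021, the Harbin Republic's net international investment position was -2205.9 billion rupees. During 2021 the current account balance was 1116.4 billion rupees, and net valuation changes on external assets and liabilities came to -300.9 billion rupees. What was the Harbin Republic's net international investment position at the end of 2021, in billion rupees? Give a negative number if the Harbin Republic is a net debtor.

Change in NIIP = current account + net valuation change = 1116.4 + (-300.9) = 815.5
End-of-year NIIP = -2205.9 + 815.5 = -1390.4

-1390.4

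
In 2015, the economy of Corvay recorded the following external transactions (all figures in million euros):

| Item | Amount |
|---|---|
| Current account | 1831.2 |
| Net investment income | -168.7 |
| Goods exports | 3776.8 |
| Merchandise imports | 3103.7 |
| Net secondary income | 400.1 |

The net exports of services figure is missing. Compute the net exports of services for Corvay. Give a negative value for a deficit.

926.7

Current account = goods balance + services balance + net primary income + net secondary income
Sum of the known components = 904.5
Net exports of services = CA - (known components) = 1831.2 - 904.5 = 926.7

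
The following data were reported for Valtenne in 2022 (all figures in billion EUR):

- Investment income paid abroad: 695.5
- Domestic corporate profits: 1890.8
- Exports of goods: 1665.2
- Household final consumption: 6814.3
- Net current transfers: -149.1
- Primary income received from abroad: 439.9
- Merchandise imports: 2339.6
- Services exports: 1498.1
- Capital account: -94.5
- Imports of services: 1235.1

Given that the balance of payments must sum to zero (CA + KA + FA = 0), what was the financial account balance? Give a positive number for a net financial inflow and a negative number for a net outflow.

Goods balance = 1665.2 - 2339.6 = -674.4
Services balance = 1498.1 - 1235.1 = 263.0
Trade balance (goods + services) = -674.4 + 263.0 = -411.4
Net primary income = 439.9 - 695.5 = -255.6
Net secondary income = -149.1
Current account = -411.4 + (-255.6) + (-149.1) = -816.1
Financial account = -(-816.1 + (-94.5)) = 910.6

910.6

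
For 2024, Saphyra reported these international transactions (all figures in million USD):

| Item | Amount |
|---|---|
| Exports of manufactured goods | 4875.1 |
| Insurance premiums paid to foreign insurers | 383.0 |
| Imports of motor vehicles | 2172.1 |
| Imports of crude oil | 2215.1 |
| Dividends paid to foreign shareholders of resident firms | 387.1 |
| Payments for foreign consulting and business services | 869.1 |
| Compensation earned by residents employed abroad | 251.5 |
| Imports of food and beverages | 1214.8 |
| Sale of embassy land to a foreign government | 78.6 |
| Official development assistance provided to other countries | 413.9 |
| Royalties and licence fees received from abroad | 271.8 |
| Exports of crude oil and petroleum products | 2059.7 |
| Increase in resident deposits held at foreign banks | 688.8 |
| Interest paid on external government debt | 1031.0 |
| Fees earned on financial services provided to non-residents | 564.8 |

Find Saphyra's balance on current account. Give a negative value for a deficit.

Goods: -1214.8 - 2215.1 + 4875.1 + 2059.7 - 2172.1 = 1332.8
Services: 564.8 - 869.1 + 271.8 - 383.0 = -415.5
Primary income: 251.5 - 387.1 - 1031.0 = -1166.6
Secondary income: -413.9
Current account = 1332.8 + (-415.5) + (-1166.6) + (-413.9) = -663.2
(Excluded from the current account — capital account: sale of embassy land to a foreign government 78.6; financial account: increase in resident deposits held at foreign banks 688.8.)

-663.2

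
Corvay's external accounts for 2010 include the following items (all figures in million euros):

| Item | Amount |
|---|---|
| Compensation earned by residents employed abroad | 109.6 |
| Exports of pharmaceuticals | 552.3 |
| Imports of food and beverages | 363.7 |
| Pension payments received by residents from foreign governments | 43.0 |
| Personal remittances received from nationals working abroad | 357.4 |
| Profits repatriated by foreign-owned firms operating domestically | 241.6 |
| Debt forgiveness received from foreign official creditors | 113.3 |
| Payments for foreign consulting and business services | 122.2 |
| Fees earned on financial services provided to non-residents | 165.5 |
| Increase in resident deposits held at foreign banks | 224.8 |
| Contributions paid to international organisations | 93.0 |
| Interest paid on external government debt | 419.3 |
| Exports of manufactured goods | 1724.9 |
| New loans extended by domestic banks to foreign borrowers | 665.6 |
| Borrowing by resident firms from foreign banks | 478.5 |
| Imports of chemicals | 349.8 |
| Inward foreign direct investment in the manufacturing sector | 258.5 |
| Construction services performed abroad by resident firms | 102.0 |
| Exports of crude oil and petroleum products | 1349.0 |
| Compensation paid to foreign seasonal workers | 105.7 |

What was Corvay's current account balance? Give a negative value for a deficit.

Goods: 1724.9 - 363.7 - 349.8 + 1349.0 + 552.3 = 2912.7
Services: 102.0 - 122.2 + 165.5 = 145.3
Primary income: -419.3 - 241.6 - 105.7 + 109.6 = -657.0
Secondary income: 43.0 - 93.0 + 357.4 = 307.4
Current account = 2912.7 + 145.3 + (-657.0) + 307.4 = 2708.4
(Excluded from the current account — capital account: debt forgiveness received from foreign official creditors 113.3; financial account: increase in resident deposits held at foreign banks 224.8, new loans extended by domestic banks to foreign borrowers 665.6, borrowing by resident firms from foreign banks 478.5, inward foreign direct investment in the manufacturing sector 258.5.)

2708.4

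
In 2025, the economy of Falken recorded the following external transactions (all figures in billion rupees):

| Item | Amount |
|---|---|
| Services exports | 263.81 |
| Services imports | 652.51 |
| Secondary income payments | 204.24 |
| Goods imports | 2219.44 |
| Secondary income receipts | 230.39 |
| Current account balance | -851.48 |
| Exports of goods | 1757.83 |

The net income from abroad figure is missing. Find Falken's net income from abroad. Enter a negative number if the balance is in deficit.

-27.32

Current account = goods balance + services balance + net primary income + net secondary income
Sum of the known components = -824.16
Net income from abroad = CA - (known components) = -851.48 - (-824.16) = -27.32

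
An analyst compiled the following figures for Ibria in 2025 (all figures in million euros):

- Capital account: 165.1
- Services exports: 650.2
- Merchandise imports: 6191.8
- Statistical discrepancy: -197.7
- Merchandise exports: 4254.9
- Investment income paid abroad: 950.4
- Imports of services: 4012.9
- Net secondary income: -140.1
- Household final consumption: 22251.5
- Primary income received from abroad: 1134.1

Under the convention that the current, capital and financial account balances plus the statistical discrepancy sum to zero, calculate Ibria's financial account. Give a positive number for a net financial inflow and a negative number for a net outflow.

5288.6

Goods balance = 4254.9 - 6191.8 = -1936.9
Services balance = 650.2 - 4012.9 = -3362.7
Trade balance (goods + services) = -1936.9 + (-3362.7) = -5299.6
Net primary income = 1134.1 - 950.4 = 183.7
Net secondary income = -140.1
Current account = -5299.6 + 183.7 + (-140.1) = -5256.0
Financial account = -(-5256.0 + 165.1 + (-197.7)) = 5288.6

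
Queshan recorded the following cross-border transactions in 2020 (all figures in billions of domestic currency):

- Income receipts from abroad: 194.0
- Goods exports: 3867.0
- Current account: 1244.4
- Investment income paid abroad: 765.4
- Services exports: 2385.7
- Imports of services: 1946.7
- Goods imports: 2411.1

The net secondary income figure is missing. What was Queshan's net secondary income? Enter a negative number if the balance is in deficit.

Current account = goods balance + services balance + net primary income + net secondary income
Sum of the known components = 1323.5
Net secondary income = CA - (known components) = 1244.4 - 1323.5 = -79.1

-79.1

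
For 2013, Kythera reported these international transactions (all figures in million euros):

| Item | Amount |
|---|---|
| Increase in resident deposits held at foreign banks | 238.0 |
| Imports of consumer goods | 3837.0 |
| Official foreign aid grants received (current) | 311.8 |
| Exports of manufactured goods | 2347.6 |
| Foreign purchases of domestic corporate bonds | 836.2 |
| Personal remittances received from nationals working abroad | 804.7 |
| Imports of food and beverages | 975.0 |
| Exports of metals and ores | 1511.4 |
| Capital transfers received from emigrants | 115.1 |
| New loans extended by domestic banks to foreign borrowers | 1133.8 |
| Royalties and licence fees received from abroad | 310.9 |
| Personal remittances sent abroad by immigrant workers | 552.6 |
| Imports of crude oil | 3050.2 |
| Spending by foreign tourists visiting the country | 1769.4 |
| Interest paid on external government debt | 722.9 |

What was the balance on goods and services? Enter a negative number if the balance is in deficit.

Goods: -3050.2 - 975.0 - 3837.0 + 1511.4 + 2347.6 = -4003.2
Services: 310.9 + 1769.4 = 2080.3
Trade balance = -4003.2 + 2080.3 = -1922.9
(Excluded from the trade balance — financial account: increase in resident deposits held at foreign banks 238.0, foreign purchases of domestic corporate bonds 836.2, new loans extended by domestic banks to foreign borrowers 1133.8; secondary income: official foreign aid grants received (current) 311.8, personal remittances received from nationals working abroad 804.7, personal remittances sent abroad by immigrant workers 552.6; capital account: capital transfers received from emigrants 115.1; primary income: interest paid on external government debt 722.9.)

-1922.9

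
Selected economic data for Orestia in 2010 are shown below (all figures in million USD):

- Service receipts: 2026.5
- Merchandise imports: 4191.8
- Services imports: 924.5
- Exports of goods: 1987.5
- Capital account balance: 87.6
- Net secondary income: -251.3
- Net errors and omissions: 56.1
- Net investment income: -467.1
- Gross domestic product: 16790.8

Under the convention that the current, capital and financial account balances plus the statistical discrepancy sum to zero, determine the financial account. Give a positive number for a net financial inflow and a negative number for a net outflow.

1677.0

Goods balance = 1987.5 - 4191.8 = -2204.3
Services balance = 2026.5 - 924.5 = 1102.0
Trade balance (goods + services) = -2204.3 + 1102.0 = -1102.3
Net primary income = -467.1
Net secondary income = -251.3
Current account = -1102.3 + (-467.1) + (-251.3) = -1820.7
Financial account = -(-1820.7 + 87.6 + 56.1) = 1677.0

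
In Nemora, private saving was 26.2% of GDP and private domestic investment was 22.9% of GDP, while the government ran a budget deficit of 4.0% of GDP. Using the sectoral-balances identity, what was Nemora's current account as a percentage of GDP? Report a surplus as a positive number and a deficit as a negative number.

By the sectoral-balances identity, CA = (S_private - I) + (T - G).
Private balance = 26.2 - 22.9 = 3.3
Government balance (T - G) = -4.0
CA = 3.3 + (-4.0) = -0.7

-0.7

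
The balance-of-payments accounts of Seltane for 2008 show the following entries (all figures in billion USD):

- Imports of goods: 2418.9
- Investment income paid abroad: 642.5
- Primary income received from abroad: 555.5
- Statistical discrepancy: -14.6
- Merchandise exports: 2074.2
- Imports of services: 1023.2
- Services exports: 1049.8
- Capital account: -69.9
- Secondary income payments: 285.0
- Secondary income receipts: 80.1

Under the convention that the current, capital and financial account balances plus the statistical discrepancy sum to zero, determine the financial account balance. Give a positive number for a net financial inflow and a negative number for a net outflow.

Goods balance = 2074.2 - 2418.9 = -344.7
Services balance = 1049.8 - 1023.2 = 26.6
Trade balance (goods + services) = -344.7 + 26.6 = -318.1
Net primary income = 555.5 - 642.5 = -87.0
Net secondary income = 80.1 - 285.0 = -204.9
Current account = -318.1 + (-87.0) + (-204.9) = -610.0
Financial account = -(-610.0 + (-69.9) + (-14.6)) = 694.5

694.5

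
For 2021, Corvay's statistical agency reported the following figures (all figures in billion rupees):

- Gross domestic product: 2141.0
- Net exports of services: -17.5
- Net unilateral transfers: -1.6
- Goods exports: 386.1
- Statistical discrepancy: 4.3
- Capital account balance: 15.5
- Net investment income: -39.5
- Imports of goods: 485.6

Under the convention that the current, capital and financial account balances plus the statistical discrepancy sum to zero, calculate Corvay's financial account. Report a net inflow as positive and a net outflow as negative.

138.3

Goods balance = 386.1 - 485.6 = -99.5
Services balance = -17.5
Trade balance (goods + services) = -99.5 + (-17.5) = -117.0
Net primary income = -39.5
Net secondary income = -1.6
Current account = -117.0 + (-39.5) + (-1.6) = -158.1
Financial account = -(-158.1 + 15.5 + 4.3) = 138.3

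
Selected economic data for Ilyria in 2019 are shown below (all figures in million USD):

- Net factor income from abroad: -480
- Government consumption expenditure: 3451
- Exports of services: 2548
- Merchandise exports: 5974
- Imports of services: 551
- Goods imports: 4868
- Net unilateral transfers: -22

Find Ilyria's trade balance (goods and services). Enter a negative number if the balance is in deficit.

3103

Goods balance = 5974 - 4868 = 1106
Services balance = 2548 - 551 = 1997
Trade balance (goods + services) = 1106 + 1997 = 3103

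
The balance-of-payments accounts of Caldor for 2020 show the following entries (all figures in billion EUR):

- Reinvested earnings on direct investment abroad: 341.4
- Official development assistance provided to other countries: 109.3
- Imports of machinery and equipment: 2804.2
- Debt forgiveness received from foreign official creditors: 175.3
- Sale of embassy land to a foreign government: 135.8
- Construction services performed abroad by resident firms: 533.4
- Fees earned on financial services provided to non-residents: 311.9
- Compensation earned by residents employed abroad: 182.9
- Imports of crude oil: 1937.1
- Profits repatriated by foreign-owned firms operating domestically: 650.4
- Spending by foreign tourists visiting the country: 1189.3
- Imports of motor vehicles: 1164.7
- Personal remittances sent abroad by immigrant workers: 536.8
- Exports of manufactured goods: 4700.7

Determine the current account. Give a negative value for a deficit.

57.1

Goods: 4700.7 - 1164.7 - 2804.2 - 1937.1 = -1205.3
Services: 1189.3 + 311.9 + 533.4 = 2034.6
Primary income: -650.4 + 341.4 + 182.9 = -126.1
Secondary income: -109.3 - 536.8 = -646.1
Current account = (-1205.3) + 2034.6 + (-126.1) + (-646.1) = 57.1
(Excluded from the current account — capital account: debt forgiveness received from foreign official creditors 175.3, sale of embassy land to a foreign government 135.8.)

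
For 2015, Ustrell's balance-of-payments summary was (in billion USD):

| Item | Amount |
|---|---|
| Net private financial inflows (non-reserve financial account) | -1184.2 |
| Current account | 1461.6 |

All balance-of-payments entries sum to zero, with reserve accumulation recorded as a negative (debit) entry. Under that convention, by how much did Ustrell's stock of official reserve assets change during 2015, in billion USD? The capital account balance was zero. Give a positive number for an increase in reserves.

277.4

Official reserve transactions balance = -(1461.6 + (-1184.2)) = -277.4
An accumulation of reserves is recorded as a debit (negative entry), so the change in the stock of reserves is the negative of that balance.
Change in official reserves = -(-277.4) = 277.4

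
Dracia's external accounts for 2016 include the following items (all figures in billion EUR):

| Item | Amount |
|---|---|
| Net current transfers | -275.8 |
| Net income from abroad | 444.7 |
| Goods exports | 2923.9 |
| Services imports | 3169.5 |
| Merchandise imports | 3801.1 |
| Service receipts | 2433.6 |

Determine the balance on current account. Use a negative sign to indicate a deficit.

Goods balance = 2923.9 - 3801.1 = -877.2
Services balance = 2433.6 - 3169.5 = -735.9
Trade balance (goods + services) = -877.2 + (-735.9) = -1613.1
Net primary income = 444.7
Net secondary income = -275.8
Current account = -1613.1 + 444.7 + (-275.8) = -1444.2

-1444.2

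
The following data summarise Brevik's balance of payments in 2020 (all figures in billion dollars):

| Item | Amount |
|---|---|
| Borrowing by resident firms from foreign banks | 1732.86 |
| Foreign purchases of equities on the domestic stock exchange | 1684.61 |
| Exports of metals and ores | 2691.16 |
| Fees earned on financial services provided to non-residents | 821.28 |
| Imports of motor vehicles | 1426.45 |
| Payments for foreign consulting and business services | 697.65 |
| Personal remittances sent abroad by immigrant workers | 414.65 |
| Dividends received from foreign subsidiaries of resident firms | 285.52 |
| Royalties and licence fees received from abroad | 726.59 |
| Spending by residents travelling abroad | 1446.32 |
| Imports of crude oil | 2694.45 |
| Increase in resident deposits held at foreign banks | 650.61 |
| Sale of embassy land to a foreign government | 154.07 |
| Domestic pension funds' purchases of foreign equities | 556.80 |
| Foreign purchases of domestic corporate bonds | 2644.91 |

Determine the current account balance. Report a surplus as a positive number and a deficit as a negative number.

Goods: 2691.16 - 2694.45 - 1426.45 = -1429.74
Services: 821.28 - 697.65 - 1446.32 + 726.59 = -596.10
Primary income: 285.52
Secondary income: -414.65
Current account = (-1429.74) + (-596.10) + 285.52 + (-414.65) = -2154.97
(Excluded from the current account — financial account: borrowing by resident firms from foreign banks 1732.86, foreign purchases of equities on the domestic stock exchange 1684.61, increase in resident deposits held at foreign banks 650.61, domestic pension funds' purchases of foreign equities 556.80, foreign purchases of domestic corporate bonds 2644.91; capital account: sale of embassy land to a foreign government 154.07.)

-2154.97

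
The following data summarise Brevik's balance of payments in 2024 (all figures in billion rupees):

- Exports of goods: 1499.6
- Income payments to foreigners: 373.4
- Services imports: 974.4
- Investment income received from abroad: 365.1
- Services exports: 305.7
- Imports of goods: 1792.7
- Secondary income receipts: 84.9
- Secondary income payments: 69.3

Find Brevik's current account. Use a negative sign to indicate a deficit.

Goods balance = 1499.6 - 1792.7 = -293.1
Services balance = 305.7 - 974.4 = -668.7
Trade balance (goods + services) = -293.1 + (-668.7) = -961.8
Net primary income = 365.1 - 373.4 = -8.3
Net secondary income = 84.9 - 69.3 = 15.6
Current account = -961.8 + (-8.3) + 15.6 = -954.5

-954.5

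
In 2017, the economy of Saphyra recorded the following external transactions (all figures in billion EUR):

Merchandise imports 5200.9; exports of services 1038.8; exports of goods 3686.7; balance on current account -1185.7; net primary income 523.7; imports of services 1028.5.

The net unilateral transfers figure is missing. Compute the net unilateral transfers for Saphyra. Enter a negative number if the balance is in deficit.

Current account = goods balance + services balance + net primary income + net secondary income
Sum of the known components = -980.2
Net unilateral transfers = CA - (known components) = -1185.7 - (-980.2) = -205.5

-205.5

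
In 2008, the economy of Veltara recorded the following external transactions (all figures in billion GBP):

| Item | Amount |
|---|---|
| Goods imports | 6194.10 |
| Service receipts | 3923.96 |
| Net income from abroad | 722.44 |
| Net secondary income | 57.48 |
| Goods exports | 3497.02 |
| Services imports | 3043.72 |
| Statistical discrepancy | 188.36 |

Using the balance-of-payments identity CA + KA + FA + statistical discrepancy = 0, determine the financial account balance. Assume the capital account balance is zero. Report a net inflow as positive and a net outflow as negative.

848.56

Goods balance = 3497.02 - 6194.10 = -2697.08
Services balance = 3923.96 - 3043.72 = 880.24
Trade balance (goods + services) = -2697.08 + 880.24 = -1816.84
Net primary income = 722.44
Net secondary income = 57.48
Current account = -1816.84 + 722.44 + 57.48 = -1036.92
Financial account = -(-1036.92 + 188.36) = 848.56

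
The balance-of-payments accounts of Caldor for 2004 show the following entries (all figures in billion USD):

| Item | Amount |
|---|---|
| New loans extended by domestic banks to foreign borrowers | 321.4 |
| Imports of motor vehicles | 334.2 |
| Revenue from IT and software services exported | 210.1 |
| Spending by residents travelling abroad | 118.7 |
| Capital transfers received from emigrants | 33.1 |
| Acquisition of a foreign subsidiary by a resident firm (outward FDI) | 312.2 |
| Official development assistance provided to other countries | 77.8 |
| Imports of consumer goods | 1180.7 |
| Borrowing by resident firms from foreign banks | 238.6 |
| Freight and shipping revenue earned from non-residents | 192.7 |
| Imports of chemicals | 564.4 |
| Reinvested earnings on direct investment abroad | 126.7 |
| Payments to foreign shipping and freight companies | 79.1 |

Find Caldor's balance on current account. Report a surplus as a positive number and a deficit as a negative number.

-1825.4

Goods: -334.2 - 1180.7 - 564.4 = -2079.3
Services: 192.7 - 118.7 - 79.1 + 210.1 = 205.0
Primary income: 126.7
Secondary income: -77.8
Current account = (-2079.3) + 205.0 + 126.7 + (-77.8) = -1825.4
(Excluded from the current account — financial account: new loans extended by domestic banks to foreign borrowers 321.4, acquisition of a foreign subsidiary by a resident firm (outward FDI) 312.2, borrowing by resident firms from foreign banks 238.6; capital account: capital transfers received from emigrants 33.1.)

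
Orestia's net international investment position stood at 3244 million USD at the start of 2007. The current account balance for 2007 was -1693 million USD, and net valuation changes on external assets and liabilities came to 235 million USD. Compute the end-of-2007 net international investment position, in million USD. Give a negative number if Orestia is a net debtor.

1786

Change in NIIP = current account + net valuation change = -1693 + 235 = -1458
End-of-year NIIP = 3244 + (-1458) = 1786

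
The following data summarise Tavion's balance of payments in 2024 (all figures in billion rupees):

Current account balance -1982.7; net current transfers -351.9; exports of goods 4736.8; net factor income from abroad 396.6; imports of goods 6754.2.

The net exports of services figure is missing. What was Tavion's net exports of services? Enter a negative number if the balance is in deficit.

Current account = goods balance + services balance + net primary income + net secondary income
Sum of the known components = -1972.7
Net exports of services = CA - (known components) = -1982.7 - (-1972.7) = -10.0

-10.0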